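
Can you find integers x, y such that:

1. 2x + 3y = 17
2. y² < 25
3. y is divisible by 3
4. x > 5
Yes

Take x = 13, y = -3. Substituting into each constraint:
  (1) 2(13) + 3(-3) = 17 ✓
  (2) y² = (-3)² = 9, and 9 < 25 ✓
  (3) -3 = 3 × -1, remainder 0 ✓
  (4) 13 > 5 ✓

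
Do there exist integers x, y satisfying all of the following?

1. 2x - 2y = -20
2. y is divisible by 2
Yes

Take x = -10, y = 0. Substituting into each constraint:
  (1) 2(-10) - 2(0) = -20 ✓
  (2) 0 = 2 × 0, remainder 0 ✓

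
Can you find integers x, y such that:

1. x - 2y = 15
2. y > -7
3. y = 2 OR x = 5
Yes

Take x = 5, y = -5. Substituting into each constraint:
  (1) 5 - 2(-5) = 15 ✓
  (2) -5 > -7 ✓
  (3) x = 5, target 5 ✓ (second branch holds)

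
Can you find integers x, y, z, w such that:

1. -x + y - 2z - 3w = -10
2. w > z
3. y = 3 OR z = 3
Yes

Take x = 15, y = 3, z = -1, w = 0. Substituting into each constraint:
  (1) (-15) + 3 - 2(-1) - 3(0) = -10 ✓
  (2) 0 > -1 ✓
  (3) y = 3, target 3 ✓ (first branch holds)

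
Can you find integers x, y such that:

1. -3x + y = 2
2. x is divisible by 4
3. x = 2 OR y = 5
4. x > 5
No

A contradictory subset is {-3x + y = 2, x = 2 OR y = 5, x > 5}. No integer assignment can satisfy these jointly:

  - -3x + y = 2: is a linear equation tying the variables together
  - x = 2 OR y = 5: forces a choice: either x = 2 or y = 5
  - x > 5: bounds one variable relative to a constant

Split on the disjunction (x = 2 OR y = 5):
  • If x = 2: this contradicts the bound x ≥ 6.
  • If y = 5: the equation forces x = 1, which contradicts the bound x ≥ 6.
Both branches are infeasible, so the system has no integer solution.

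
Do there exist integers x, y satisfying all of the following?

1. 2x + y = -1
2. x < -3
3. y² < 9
No

The full constraint system is jointly infeasible over the integers. Each constraint and what it forces:

  - 2x + y = -1: is a linear equation tying the variables together
  - x < -3: bounds one variable relative to a constant
  - y² < 9: restricts y to |y| ≤ 2

Range argument: with x ∈ [−∞, -4], y ∈ [-2, 2], the left side of the equation is at most -6, but the right side is -1 > -6. No integer solution exists.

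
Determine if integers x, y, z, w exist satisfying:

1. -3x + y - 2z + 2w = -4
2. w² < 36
Yes

Take x = 2, y = 0, z = 0, w = 1. Substituting into each constraint:
  (1) -3(2) + 0 - 2(0) + 2(1) = -4 ✓
  (2) w² = (1)² = 1, and 1 < 36 ✓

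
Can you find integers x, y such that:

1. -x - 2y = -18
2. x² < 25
Yes

Take x = 0, y = 9. Substituting into each constraint:
  (1) 0 - 2(9) = -18 ✓
  (2) x² = (0)² = 0, and 0 < 25 ✓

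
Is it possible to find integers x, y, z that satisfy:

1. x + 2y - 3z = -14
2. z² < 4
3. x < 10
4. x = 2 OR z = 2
Yes

Take x = 2, y = -8, z = 0. Substituting into each constraint:
  (1) 2 + 2(-8) - 3(0) = -14 ✓
  (2) z² = (0)² = 0, and 0 < 4 ✓
  (3) 2 < 10 ✓
  (4) x = 2, target 2 ✓ (first branch holds)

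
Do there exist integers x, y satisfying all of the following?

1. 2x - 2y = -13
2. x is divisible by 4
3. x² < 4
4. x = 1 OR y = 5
No

Even the single constraint (2x - 2y = -13) is infeasible over the integers.

  - 2x - 2y = -13: every term on the left is divisible by 2, so the LHS ≡ 0 (mod 2), but the RHS -13 is not — no integer solution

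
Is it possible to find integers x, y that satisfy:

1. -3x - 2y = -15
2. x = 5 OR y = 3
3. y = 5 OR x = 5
Yes

Take x = 5, y = 0. Substituting into each constraint:
  (1) -3(5) - 2(0) = -15 ✓
  (2) x = 5, target 5 ✓ (first branch holds)
  (3) x = 5, target 5 ✓ (second branch holds)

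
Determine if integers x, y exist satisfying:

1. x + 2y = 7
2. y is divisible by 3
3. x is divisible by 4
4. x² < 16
No

A contradictory subset is {x + 2y = 7, x is divisible by 4}. No integer assignment can satisfy these jointly:

  - x + 2y = 7: is a linear equation tying the variables together
  - x is divisible by 4: restricts x to multiples of 4

Modular obstruction: writing x = 4x', every remaining term of the linear equation is divisible by 2, so the left side is ≡ 0 (mod 2); but the right side 7 ≡ 1 (mod 2). No integers can satisfy it.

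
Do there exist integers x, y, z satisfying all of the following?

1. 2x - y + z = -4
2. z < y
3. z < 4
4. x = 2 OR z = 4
Yes

Take x = 2, y = 0, z = -8. Substituting into each constraint:
  (1) 2(2) + 0 + (-8) = -4 ✓
  (2) -8 < 0 ✓
  (3) -8 < 4 ✓
  (4) x = 2, target 2 ✓ (first branch holds)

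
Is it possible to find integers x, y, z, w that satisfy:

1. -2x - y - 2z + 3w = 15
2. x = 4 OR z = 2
Yes

Take x = 0, y = 2, z = 2, w = 7. Substituting into each constraint:
  (1) -2(0) + (-2) - 2(2) + 3(7) = 15 ✓
  (2) z = 2, target 2 ✓ (second branch holds)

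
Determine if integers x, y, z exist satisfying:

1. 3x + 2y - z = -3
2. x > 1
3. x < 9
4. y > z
Yes

Take x = 2, y = -10, z = -11. Substituting into each constraint:
  (1) 3(2) + 2(-10) + 11 = -3 ✓
  (2) 2 > 1 ✓
  (3) 2 < 9 ✓
  (4) -10 > -11 ✓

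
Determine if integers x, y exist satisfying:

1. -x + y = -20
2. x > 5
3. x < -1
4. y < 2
No

A contradictory subset is {x > 5, x < -1}. No integer assignment can satisfy these jointly:

  - x > 5: bounds one variable relative to a constant
  - x < -1: bounds one variable relative to a constant

Direct contradiction: the bounds on x require x ≥ 6 and x ≤ -2 simultaneously, which is empty.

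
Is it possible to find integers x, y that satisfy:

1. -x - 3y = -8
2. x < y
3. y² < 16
Yes

Take x = -1, y = 3. Substituting into each constraint:
  (1) 1 - 3(3) = -8 ✓
  (2) -1 < 3 ✓
  (3) y² = (3)² = 9, and 9 < 16 ✓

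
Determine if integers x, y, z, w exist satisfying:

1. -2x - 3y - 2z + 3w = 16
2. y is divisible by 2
Yes

Take x = 0, y = 0, z = -8, w = 0. Substituting into each constraint:
  (1) -2(0) - 3(0) - 2(-8) + 3(0) = 16 ✓
  (2) 0 = 2 × 0, remainder 0 ✓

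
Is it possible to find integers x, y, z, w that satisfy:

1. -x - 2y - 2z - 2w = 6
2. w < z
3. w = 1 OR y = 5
Yes

Take x = -14, y = 5, z = 0, w = -1. Substituting into each constraint:
  (1) 14 - 2(5) - 2(0) - 2(-1) = 6 ✓
  (2) -1 < 0 ✓
  (3) y = 5, target 5 ✓ (second branch holds)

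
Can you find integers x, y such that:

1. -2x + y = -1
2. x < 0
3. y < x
Yes

Take x = -1, y = -3. Substituting into each constraint:
  (1) -2(-1) + (-3) = -1 ✓
  (2) -1 < 0 ✓
  (3) -3 < -1 ✓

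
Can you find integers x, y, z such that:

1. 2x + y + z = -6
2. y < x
Yes

Take x = 1, y = 0, z = -8. Substituting into each constraint:
  (1) 2(1) + 0 + (-8) = -6 ✓
  (2) 0 < 1 ✓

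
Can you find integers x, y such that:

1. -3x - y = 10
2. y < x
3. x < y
No

A contradictory subset is {y < x, x < y}. No integer assignment can satisfy these jointly:

  - y < x: bounds one variable relative to another variable
  - x < y: bounds one variable relative to another variable

Direct contradiction: x > y and y > x cannot both hold.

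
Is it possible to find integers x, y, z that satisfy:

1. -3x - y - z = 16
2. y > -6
Yes

Take x = -6, y = 2, z = 0. Substituting into each constraint:
  (1) -3(-6) + (-2) + 0 = 16 ✓
  (2) 2 > -6 ✓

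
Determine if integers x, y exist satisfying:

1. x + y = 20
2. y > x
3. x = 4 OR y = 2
Yes

Take x = 4, y = 16. Substituting into each constraint:
  (1) 4 + 16 = 20 ✓
  (2) 16 > 4 ✓
  (3) x = 4, target 4 ✓ (first branch holds)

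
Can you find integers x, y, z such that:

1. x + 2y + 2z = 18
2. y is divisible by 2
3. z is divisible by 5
Yes

Take x = 18, y = 0, z = 0. Substituting into each constraint:
  (1) 18 + 2(0) + 2(0) = 18 ✓
  (2) 0 = 2 × 0, remainder 0 ✓
  (3) 0 = 5 × 0, remainder 0 ✓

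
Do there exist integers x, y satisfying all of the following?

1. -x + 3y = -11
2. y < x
Yes

Take x = -4, y = -5. Substituting into each constraint:
  (1) 4 + 3(-5) = -11 ✓
  (2) -5 < -4 ✓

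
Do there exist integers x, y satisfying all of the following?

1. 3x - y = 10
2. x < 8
Yes

Take x = 0, y = -10. Substituting into each constraint:
  (1) 3(0) + 10 = 10 ✓
  (2) 0 < 8 ✓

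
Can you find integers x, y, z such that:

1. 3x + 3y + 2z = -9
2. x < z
Yes

Take x = 2, y = -7, z = 3. Substituting into each constraint:
  (1) 3(2) + 3(-7) + 2(3) = -9 ✓
  (2) 2 < 3 ✓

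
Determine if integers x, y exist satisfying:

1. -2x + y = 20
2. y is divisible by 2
Yes

Take x = -10, y = 0. Substituting into each constraint:
  (1) -2(-10) + 0 = 20 ✓
  (2) 0 = 2 × 0, remainder 0 ✓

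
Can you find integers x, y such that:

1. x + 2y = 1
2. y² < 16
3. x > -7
Yes

Take x = 1, y = 0. Substituting into each constraint:
  (1) 1 + 2(0) = 1 ✓
  (2) y² = (0)² = 0, and 0 < 16 ✓
  (3) 1 > -7 ✓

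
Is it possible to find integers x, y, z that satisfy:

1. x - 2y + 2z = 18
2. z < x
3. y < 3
Yes

Take x = 0, y = -10, z = -1. Substituting into each constraint:
  (1) 0 - 2(-10) + 2(-1) = 18 ✓
  (2) -1 < 0 ✓
  (3) -10 < 3 ✓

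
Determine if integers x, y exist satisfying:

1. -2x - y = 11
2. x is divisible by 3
Yes

Take x = 0, y = -11. Substituting into each constraint:
  (1) -2(0) + 11 = 11 ✓
  (2) 0 = 3 × 0, remainder 0 ✓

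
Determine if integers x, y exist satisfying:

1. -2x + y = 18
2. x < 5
Yes

Take x = -9, y = 0. Substituting into each constraint:
  (1) -2(-9) + 0 = 18 ✓
  (2) -9 < 5 ✓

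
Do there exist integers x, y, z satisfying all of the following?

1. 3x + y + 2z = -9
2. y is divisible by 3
Yes

Take x = 1, y = 0, z = -6. Substituting into each constraint:
  (1) 3(1) + 0 + 2(-6) = -9 ✓
  (2) 0 = 3 × 0, remainder 0 ✓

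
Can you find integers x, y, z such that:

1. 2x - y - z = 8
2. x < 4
Yes

Take x = 0, y = 0, z = -8. Substituting into each constraint:
  (1) 2(0) + 0 + 8 = 8 ✓
  (2) 0 < 4 ✓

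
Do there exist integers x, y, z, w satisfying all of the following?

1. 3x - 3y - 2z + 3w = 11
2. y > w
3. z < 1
Yes

Take x = 0, y = 1, z = -7, w = 0. Substituting into each constraint:
  (1) 3(0) - 3(1) - 2(-7) + 3(0) = 11 ✓
  (2) 1 > 0 ✓
  (3) -7 < 1 ✓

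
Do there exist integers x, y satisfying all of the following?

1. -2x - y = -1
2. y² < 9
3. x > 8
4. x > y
No

A contradictory subset is {-2x - y = -1, y² < 9, x > 8}. No integer assignment can satisfy these jointly:

  - -2x - y = -1: is a linear equation tying the variables together
  - y² < 9: restricts y to |y| ≤ 2
  - x > 8: bounds one variable relative to a constant

Range argument: with x ∈ [9, ∞], y ∈ [-2, 2], the left side of the equation is at most -16, but the right side is -1 > -16. No integer solution exists.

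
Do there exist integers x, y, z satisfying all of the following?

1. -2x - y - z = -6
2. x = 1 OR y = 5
Yes

Take x = 1, y = 0, z = 4. Substituting into each constraint:
  (1) -2(1) + 0 + (-4) = -6 ✓
  (2) x = 1, target 1 ✓ (first branch holds)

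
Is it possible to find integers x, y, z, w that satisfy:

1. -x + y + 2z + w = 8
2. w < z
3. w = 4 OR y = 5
Yes

Take x = -4, y = 5, z = 0, w = -1. Substituting into each constraint:
  (1) 4 + 5 + 2(0) + (-1) = 8 ✓
  (2) -1 < 0 ✓
  (3) y = 5, target 5 ✓ (second branch holds)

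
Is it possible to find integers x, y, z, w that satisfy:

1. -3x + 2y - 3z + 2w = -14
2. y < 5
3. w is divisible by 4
Yes

Take x = 0, y = -7, z = 0, w = 0. Substituting into each constraint:
  (1) -3(0) + 2(-7) - 3(0) + 2(0) = -14 ✓
  (2) -7 < 5 ✓
  (3) 0 = 4 × 0, remainder 0 ✓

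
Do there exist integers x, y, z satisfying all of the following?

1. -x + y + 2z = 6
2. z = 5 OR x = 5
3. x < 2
Yes

Take x = 1, y = -3, z = 5. Substituting into each constraint:
  (1) (-1) + (-3) + 2(5) = 6 ✓
  (2) z = 5, target 5 ✓ (first branch holds)
  (3) 1 < 2 ✓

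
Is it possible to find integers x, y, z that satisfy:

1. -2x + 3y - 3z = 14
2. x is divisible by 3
No

The full constraint system is jointly infeasible over the integers. Each constraint and what it forces:

  - -2x + 3y - 3z = 14: is a linear equation tying the variables together
  - x is divisible by 3: restricts x to multiples of 3

Modular obstruction: writing x = 3x', every remaining term of the linear equation is divisible by 3, so the left side is ≡ 0 (mod 3); but the right side 14 ≡ 2 (mod 3). No integers can satisfy it.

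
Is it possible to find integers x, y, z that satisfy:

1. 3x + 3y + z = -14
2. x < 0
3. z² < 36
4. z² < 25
Yes

Take x = -4, y = 0, z = -2. Substituting into each constraint:
  (1) 3(-4) + 3(0) + (-2) = -14 ✓
  (2) -4 < 0 ✓
  (3) z² = (-2)² = 4, and 4 < 36 ✓
  (4) z² = (-2)² = 4, and 4 < 25 ✓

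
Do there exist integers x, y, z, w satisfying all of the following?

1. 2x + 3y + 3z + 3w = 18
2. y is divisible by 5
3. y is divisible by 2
Yes

Take x = 0, y = 0, z = 6, w = 0. Substituting into each constraint:
  (1) 2(0) + 3(0) + 3(6) + 3(0) = 18 ✓
  (2) 0 = 5 × 0, remainder 0 ✓
  (3) 0 = 2 × 0, remainder 0 ✓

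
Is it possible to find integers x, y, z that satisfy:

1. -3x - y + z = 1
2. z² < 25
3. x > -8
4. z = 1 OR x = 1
Yes

Take x = 1, y = -4, z = 0. Substituting into each constraint:
  (1) -3(1) + 4 + 0 = 1 ✓
  (2) z² = (0)² = 0, and 0 < 25 ✓
  (3) 1 > -8 ✓
  (4) x = 1, target 1 ✓ (second branch holds)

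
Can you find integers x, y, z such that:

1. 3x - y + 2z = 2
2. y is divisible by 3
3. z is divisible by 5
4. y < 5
Yes

Take x = -6, y = 0, z = 10. Substituting into each constraint:
  (1) 3(-6) + 0 + 2(10) = 2 ✓
  (2) 0 = 3 × 0, remainder 0 ✓
  (3) 10 = 5 × 2, remainder 0 ✓
  (4) 0 < 5 ✓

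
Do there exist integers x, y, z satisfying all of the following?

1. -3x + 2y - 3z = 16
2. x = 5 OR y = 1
Yes

Take x = 5, y = 2, z = -9. Substituting into each constraint:
  (1) -3(5) + 2(2) - 3(-9) = 16 ✓
  (2) x = 5, target 5 ✓ (first branch holds)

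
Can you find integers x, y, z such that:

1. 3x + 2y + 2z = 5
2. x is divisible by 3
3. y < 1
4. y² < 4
Yes

Take x = -81, y = -1, z = 125. Substituting into each constraint:
  (1) 3(-81) + 2(-1) + 2(125) = 5 ✓
  (2) -81 = 3 × -27, remainder 0 ✓
  (3) -1 < 1 ✓
  (4) y² = (-1)² = 1, and 1 < 4 ✓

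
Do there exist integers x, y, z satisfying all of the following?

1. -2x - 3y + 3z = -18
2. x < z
Yes

Take x = 0, y = 7, z = 1. Substituting into each constraint:
  (1) -2(0) - 3(7) + 3(1) = -18 ✓
  (2) 0 < 1 ✓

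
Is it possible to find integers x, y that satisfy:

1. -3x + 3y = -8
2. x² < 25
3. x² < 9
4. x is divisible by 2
No

Even the single constraint (-3x + 3y = -8) is infeasible over the integers.

  - -3x + 3y = -8: every term on the left is divisible by 3, so the LHS ≡ 0 (mod 3), but the RHS -8 is not — no integer solution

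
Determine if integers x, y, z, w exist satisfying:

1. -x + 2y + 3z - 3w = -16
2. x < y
Yes

Take x = 0, y = 1, z = -6, w = 0. Substituting into each constraint:
  (1) 0 + 2(1) + 3(-6) - 3(0) = -16 ✓
  (2) 0 < 1 ✓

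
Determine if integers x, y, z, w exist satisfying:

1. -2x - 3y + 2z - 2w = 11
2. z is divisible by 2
Yes

Take x = 0, y = -5, z = 0, w = 2. Substituting into each constraint:
  (1) -2(0) - 3(-5) + 2(0) - 2(2) = 11 ✓
  (2) 0 = 2 × 0, remainder 0 ✓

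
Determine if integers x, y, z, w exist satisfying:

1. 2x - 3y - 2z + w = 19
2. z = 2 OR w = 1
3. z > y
Yes

Take x = 0, y = 1, z = 2, w = 26. Substituting into each constraint:
  (1) 2(0) - 3(1) - 2(2) + 26 = 19 ✓
  (2) z = 2, target 2 ✓ (first branch holds)
  (3) 2 > 1 ✓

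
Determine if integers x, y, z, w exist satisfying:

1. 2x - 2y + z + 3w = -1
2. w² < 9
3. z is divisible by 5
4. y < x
Yes

Take x = 0, y = -1, z = 0, w = -1. Substituting into each constraint:
  (1) 2(0) - 2(-1) + 0 + 3(-1) = -1 ✓
  (2) w² = (-1)² = 1, and 1 < 9 ✓
  (3) 0 = 5 × 0, remainder 0 ✓
  (4) -1 < 0 ✓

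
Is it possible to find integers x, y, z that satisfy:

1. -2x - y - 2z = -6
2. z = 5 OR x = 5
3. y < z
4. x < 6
Yes

Take x = -4, y = 4, z = 5. Substituting into each constraint:
  (1) -2(-4) + (-4) - 2(5) = -6 ✓
  (2) z = 5, target 5 ✓ (first branch holds)
  (3) 4 < 5 ✓
  (4) -4 < 6 ✓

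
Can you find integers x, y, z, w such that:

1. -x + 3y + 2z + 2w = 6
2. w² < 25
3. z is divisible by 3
Yes

Take x = 0, y = 2, z = 0, w = 0. Substituting into each constraint:
  (1) 0 + 3(2) + 2(0) + 2(0) = 6 ✓
  (2) w² = (0)² = 0, and 0 < 25 ✓
  (3) 0 = 3 × 0, remainder 0 ✓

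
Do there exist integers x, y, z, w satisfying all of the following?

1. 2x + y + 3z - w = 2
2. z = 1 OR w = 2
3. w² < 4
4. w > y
Yes

Take x = 0, y = 0, z = 1, w = 1. Substituting into each constraint:
  (1) 2(0) + 0 + 3(1) + (-1) = 2 ✓
  (2) z = 1, target 1 ✓ (first branch holds)
  (3) w² = (1)² = 1, and 1 < 4 ✓
  (4) 1 > 0 ✓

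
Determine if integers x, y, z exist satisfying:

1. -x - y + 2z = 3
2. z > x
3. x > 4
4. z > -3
Yes

Take x = 5, y = 4, z = 6. Substituting into each constraint:
  (1) (-5) + (-4) + 2(6) = 3 ✓
  (2) 6 > 5 ✓
  (3) 5 > 4 ✓
  (4) 6 > -3 ✓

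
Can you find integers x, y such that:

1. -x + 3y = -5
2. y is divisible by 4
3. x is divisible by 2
No

The full constraint system is jointly infeasible over the integers. Each constraint and what it forces:

  - -x + 3y = -5: is a linear equation tying the variables together
  - y is divisible by 4: restricts y to multiples of 4
  - x is divisible by 2: restricts x to multiples of 2

Modular obstruction: writing x = 2x' and writing y = 4y', every remaining term of the linear equation is divisible by 2, so the left side is ≡ 0 (mod 2); but the right side -5 ≡ 1 (mod 2). No integers can satisfy it.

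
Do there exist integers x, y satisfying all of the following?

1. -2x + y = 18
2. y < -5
Yes

Take x = -12, y = -6. Substituting into each constraint:
  (1) -2(-12) + (-6) = 18 ✓
  (2) -6 < -5 ✓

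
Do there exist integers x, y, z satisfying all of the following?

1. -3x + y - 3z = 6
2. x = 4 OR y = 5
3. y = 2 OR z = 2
Yes

Take x = 4, y = 24, z = 2. Substituting into each constraint:
  (1) -3(4) + 24 - 3(2) = 6 ✓
  (2) x = 4, target 4 ✓ (first branch holds)
  (3) z = 2, target 2 ✓ (second branch holds)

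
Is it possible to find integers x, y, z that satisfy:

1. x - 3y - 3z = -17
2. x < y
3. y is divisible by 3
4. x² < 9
Yes

Take x = -2, y = 0, z = 5. Substituting into each constraint:
  (1) (-2) - 3(0) - 3(5) = -17 ✓
  (2) -2 < 0 ✓
  (3) 0 = 3 × 0, remainder 0 ✓
  (4) x² = (-2)² = 4, and 4 < 9 ✓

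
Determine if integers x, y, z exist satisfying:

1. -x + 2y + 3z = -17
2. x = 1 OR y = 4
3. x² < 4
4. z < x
Yes

Take x = 1, y = 7, z = -10. Substituting into each constraint:
  (1) (-1) + 2(7) + 3(-10) = -17 ✓
  (2) x = 1, target 1 ✓ (first branch holds)
  (3) x² = (1)² = 1, and 1 < 4 ✓
  (4) -10 < 1 ✓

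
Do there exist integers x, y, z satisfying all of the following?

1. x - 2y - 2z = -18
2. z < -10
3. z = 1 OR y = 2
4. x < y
Yes

Take x = -36, y = 2, z = -11. Substituting into each constraint:
  (1) (-36) - 2(2) - 2(-11) = -18 ✓
  (2) -11 < -10 ✓
  (3) y = 2, target 2 ✓ (second branch holds)
  (4) -36 < 2 ✓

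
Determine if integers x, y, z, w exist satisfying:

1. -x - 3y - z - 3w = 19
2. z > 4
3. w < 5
Yes

Take x = -24, y = 0, z = 5, w = 0. Substituting into each constraint:
  (1) 24 - 3(0) + (-5) - 3(0) = 19 ✓
  (2) 5 > 4 ✓
  (3) 0 < 5 ✓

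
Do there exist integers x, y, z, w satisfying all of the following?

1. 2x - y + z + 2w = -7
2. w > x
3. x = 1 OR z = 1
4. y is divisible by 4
Yes

Take x = 1, y = 0, z = -13, w = 2. Substituting into each constraint:
  (1) 2(1) + 0 + (-13) + 2(2) = -7 ✓
  (2) 2 > 1 ✓
  (3) x = 1, target 1 ✓ (first branch holds)
  (4) 0 = 4 × 0, remainder 0 ✓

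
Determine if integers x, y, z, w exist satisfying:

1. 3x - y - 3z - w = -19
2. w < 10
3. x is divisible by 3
Yes

Take x = 0, y = 10, z = 0, w = 9. Substituting into each constraint:
  (1) 3(0) + (-10) - 3(0) + (-9) = -19 ✓
  (2) 9 < 10 ✓
  (3) 0 = 3 × 0, remainder 0 ✓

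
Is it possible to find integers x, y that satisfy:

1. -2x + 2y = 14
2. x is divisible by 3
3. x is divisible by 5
Yes

Take x = 0, y = 7. Substituting into each constraint:
  (1) -2(0) + 2(7) = 14 ✓
  (2) 0 = 3 × 0, remainder 0 ✓
  (3) 0 = 5 × 0, remainder 0 ✓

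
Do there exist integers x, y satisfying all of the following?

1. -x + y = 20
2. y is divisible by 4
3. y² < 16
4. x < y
Yes

Take x = -20, y = 0. Substituting into each constraint:
  (1) 20 + 0 = 20 ✓
  (2) 0 = 4 × 0, remainder 0 ✓
  (3) y² = (0)² = 0, and 0 < 16 ✓
  (4) -20 < 0 ✓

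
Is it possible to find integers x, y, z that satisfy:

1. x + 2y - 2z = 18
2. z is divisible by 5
Yes

Take x = 18, y = 0, z = 0. Substituting into each constraint:
  (1) 18 + 2(0) - 2(0) = 18 ✓
  (2) 0 = 5 × 0, remainder 0 ✓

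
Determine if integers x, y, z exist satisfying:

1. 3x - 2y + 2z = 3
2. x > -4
Yes

Take x = 1, y = 0, z = 0. Substituting into each constraint:
  (1) 3(1) - 2(0) + 2(0) = 3 ✓
  (2) 1 > -4 ✓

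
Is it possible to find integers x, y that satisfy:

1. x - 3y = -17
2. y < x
Yes

Take x = 10, y = 9. Substituting into each constraint:
  (1) 10 - 3(9) = -17 ✓
  (2) 9 < 10 ✓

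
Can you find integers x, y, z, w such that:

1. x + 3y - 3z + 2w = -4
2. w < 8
Yes

Take x = 2, y = -2, z = 0, w = 0. Substituting into each constraint:
  (1) 2 + 3(-2) - 3(0) + 2(0) = -4 ✓
  (2) 0 < 8 ✓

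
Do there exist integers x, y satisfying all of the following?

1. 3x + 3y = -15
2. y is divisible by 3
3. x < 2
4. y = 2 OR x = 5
No

A contradictory subset is {y is divisible by 3, x < 2, y = 2 OR x = 5}. No integer assignment can satisfy these jointly:

  - y is divisible by 3: restricts y to multiples of 3
  - x < 2: bounds one variable relative to a constant
  - y = 2 OR x = 5: forces a choice: either y = 2 or x = 5

Split on the disjunction (y = 2 OR x = 5):
  • If y = 2: this contradicts the divisibility constraint — 2 is not a multiple of 3.
  • If x = 5: this contradicts the bound x ≤ 1.
Both branches are infeasible, so the system has no integer solution.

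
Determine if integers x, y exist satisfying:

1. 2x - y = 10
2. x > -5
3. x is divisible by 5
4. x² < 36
Yes

Take x = 0, y = -10. Substituting into each constraint:
  (1) 2(0) + 10 = 10 ✓
  (2) 0 > -5 ✓
  (3) 0 = 5 × 0, remainder 0 ✓
  (4) x² = (0)² = 0, and 0 < 36 ✓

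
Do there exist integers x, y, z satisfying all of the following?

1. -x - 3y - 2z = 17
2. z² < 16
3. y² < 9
Yes

Take x = -15, y = 0, z = -1. Substituting into each constraint:
  (1) 15 - 3(0) - 2(-1) = 17 ✓
  (2) z² = (-1)² = 1, and 1 < 16 ✓
  (3) y² = (0)² = 0, and 0 < 9 ✓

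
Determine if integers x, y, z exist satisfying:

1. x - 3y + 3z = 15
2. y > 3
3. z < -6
Yes

Take x = 48, y = 4, z = -7. Substituting into each constraint:
  (1) 48 - 3(4) + 3(-7) = 15 ✓
  (2) 4 > 3 ✓
  (3) -7 < -6 ✓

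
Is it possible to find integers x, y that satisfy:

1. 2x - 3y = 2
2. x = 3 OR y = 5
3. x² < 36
No

A contradictory subset is {2x - 3y = 2, x = 3 OR y = 5}. No integer assignment can satisfy these jointly:

  - 2x - 3y = 2: is a linear equation tying the variables together
  - x = 3 OR y = 5: forces a choice: either x = 3 or y = 5

Split on the disjunction (x = 3 OR y = 5):
  • If x = 3: with x = 3, every remaining term of the linear equation is divisible by 3, so the left side is ≡ 0 (mod 3); but the right side -4 ≡ 2 (mod 3). No integers can satisfy it.
  • If y = 5: with y = 5, every remaining term of the linear equation is divisible by 2, so the left side is ≡ 0 (mod 2); but the right side 17 ≡ 1 (mod 2). No integers can satisfy it.
Both branches are infeasible, so the system has no integer solution.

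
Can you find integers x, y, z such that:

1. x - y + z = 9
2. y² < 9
Yes

Take x = 9, y = 0, z = 0. Substituting into each constraint:
  (1) 9 + 0 + 0 = 9 ✓
  (2) y² = (0)² = 0, and 0 < 9 ✓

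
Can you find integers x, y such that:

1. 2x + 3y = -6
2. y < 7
Yes

Take x = -3, y = 0. Substituting into each constraint:
  (1) 2(-3) + 3(0) = -6 ✓
  (2) 0 < 7 ✓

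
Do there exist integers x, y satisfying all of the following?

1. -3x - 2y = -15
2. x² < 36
Yes

Take x = 5, y = 0. Substituting into each constraint:
  (1) -3(5) - 2(0) = -15 ✓
  (2) x² = (5)² = 25, and 25 < 36 ✓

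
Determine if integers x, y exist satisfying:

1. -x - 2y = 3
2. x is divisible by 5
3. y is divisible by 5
No

The full constraint system is jointly infeasible over the integers. Each constraint and what it forces:

  - -x - 2y = 3: is a linear equation tying the variables together
  - x is divisible by 5: restricts x to multiples of 5
  - y is divisible by 5: restricts y to multiples of 5

Modular obstruction: writing x = 5x' and writing y = 5y', every remaining term of the linear equation is divisible by 5, so the left side is ≡ 0 (mod 5); but the right side 3 ≡ 3 (mod 5). No integers can satisfy it.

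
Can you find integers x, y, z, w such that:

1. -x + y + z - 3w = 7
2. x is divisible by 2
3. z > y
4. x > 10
Yes

Take x = 12, y = 0, z = 1, w = -6. Substituting into each constraint:
  (1) (-12) + 0 + 1 - 3(-6) = 7 ✓
  (2) 12 = 2 × 6, remainder 0 ✓
  (3) 1 > 0 ✓
  (4) 12 > 10 ✓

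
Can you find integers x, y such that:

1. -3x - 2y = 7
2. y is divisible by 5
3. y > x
Yes

Take x = -9, y = 10. Substituting into each constraint:
  (1) -3(-9) - 2(10) = 7 ✓
  (2) 10 = 5 × 2, remainder 0 ✓
  (3) 10 > -9 ✓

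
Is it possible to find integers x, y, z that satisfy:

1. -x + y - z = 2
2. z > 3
Yes

Take x = 0, y = 6, z = 4. Substituting into each constraint:
  (1) 0 + 6 + (-4) = 2 ✓
  (2) 4 > 3 ✓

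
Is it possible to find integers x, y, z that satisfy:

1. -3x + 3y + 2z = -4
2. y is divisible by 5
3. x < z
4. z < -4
Yes

Take x = -9, y = -5, z = -8. Substituting into each constraint:
  (1) -3(-9) + 3(-5) + 2(-8) = -4 ✓
  (2) -5 = 5 × -1, remainder 0 ✓
  (3) -9 < -8 ✓
  (4) -8 < -4 ✓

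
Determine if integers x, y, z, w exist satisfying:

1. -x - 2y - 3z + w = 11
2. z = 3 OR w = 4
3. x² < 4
Yes

Take x = -1, y = 0, z = -2, w = 4. Substituting into each constraint:
  (1) 1 - 2(0) - 3(-2) + 4 = 11 ✓
  (2) w = 4, target 4 ✓ (second branch holds)
  (3) x² = (-1)² = 1, and 1 < 4 ✓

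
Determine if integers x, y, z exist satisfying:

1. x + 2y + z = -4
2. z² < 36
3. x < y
Yes

Take x = -2, y = -1, z = 0. Substituting into each constraint:
  (1) (-2) + 2(-1) + 0 = -4 ✓
  (2) z² = (0)² = 0, and 0 < 36 ✓
  (3) -2 < -1 ✓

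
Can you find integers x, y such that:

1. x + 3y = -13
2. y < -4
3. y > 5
No

A contradictory subset is {y < -4, y > 5}. No integer assignment can satisfy these jointly:

  - y < -4: bounds one variable relative to a constant
  - y > 5: bounds one variable relative to a constant

Direct contradiction: the bounds on y require y ≥ 6 and y ≤ -5 simultaneously, which is empty.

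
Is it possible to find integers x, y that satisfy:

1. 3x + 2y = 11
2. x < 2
Yes

Take x = 1, y = 4. Substituting into each constraint:
  (1) 3(1) + 2(4) = 11 ✓
  (2) 1 < 2 ✓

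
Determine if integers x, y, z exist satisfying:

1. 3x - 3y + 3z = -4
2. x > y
No

Even the single constraint (3x - 3y + 3z = -4) is infeasible over the integers.

  - 3x - 3y + 3z = -4: every term on the left is divisible by 3, so the LHS ≡ 0 (mod 3), but the RHS -4 is not — no integer solution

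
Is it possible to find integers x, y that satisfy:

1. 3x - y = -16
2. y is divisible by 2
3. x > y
Yes

Take x = -10, y = -14. Substituting into each constraint:
  (1) 3(-10) + 14 = -16 ✓
  (2) -14 = 2 × -7, remainder 0 ✓
  (3) -10 > -14 ✓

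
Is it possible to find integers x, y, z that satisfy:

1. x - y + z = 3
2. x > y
Yes

Take x = 0, y = -1, z = 2. Substituting into each constraint:
  (1) 0 + 1 + 2 = 3 ✓
  (2) 0 > -1 ✓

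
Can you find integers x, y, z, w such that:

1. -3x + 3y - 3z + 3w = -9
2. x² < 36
Yes

Take x = 3, y = 0, z = 0, w = 0. Substituting into each constraint:
  (1) -3(3) + 3(0) - 3(0) + 3(0) = -9 ✓
  (2) x² = (3)² = 9, and 9 < 36 ✓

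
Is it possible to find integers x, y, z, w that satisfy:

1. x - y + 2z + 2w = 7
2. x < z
Yes

Take x = 0, y = -5, z = 1, w = 0. Substituting into each constraint:
  (1) 0 + 5 + 2(1) + 2(0) = 7 ✓
  (2) 0 < 1 ✓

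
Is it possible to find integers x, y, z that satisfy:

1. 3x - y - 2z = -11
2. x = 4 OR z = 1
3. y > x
Yes

Take x = 4, y = 5, z = 9. Substituting into each constraint:
  (1) 3(4) + (-5) - 2(9) = -11 ✓
  (2) x = 4, target 4 ✓ (first branch holds)
  (3) 5 > 4 ✓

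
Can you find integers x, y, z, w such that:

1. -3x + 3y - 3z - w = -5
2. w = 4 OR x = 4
Yes

Take x = 4, y = 0, z = -3, w = 2. Substituting into each constraint:
  (1) -3(4) + 3(0) - 3(-3) + (-2) = -5 ✓
  (2) x = 4, target 4 ✓ (second branch holds)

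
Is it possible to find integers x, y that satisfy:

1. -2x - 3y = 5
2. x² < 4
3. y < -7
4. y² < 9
No

A contradictory subset is {y < -7, y² < 9}. No integer assignment can satisfy these jointly:

  - y < -7: bounds one variable relative to a constant
  - y² < 9: restricts y to |y| ≤ 2

Direct contradiction: the bounds on y require y ≥ -2 and y ≤ -8 simultaneously, which is empty.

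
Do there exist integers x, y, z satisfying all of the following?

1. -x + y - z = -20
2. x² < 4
Yes

Take x = 0, y = 0, z = 20. Substituting into each constraint:
  (1) 0 + 0 + (-20) = -20 ✓
  (2) x² = (0)² = 0, and 0 < 4 ✓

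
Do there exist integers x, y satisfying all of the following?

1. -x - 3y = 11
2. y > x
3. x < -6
Yes

Take x = -8, y = -1. Substituting into each constraint:
  (1) 8 - 3(-1) = 11 ✓
  (2) -1 > -8 ✓
  (3) -8 < -6 ✓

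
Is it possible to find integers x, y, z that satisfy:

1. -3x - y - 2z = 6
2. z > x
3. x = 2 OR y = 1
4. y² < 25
Yes

Take x = -3, y = 1, z = 1. Substituting into each constraint:
  (1) -3(-3) + (-1) - 2(1) = 6 ✓
  (2) 1 > -3 ✓
  (3) y = 1, target 1 ✓ (second branch holds)
  (4) y² = (1)² = 1, and 1 < 25 ✓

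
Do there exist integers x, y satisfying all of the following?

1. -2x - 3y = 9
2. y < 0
Yes

Take x = 0, y = -3. Substituting into each constraint:
  (1) -2(0) - 3(-3) = 9 ✓
  (2) -3 < 0 ✓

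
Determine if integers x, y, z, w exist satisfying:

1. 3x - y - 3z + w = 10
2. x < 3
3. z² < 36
Yes

Take x = 2, y = -4, z = 0, w = 0. Substituting into each constraint:
  (1) 3(2) + 4 - 3(0) + 0 = 10 ✓
  (2) 2 < 3 ✓
  (3) z² = (0)² = 0, and 0 < 36 ✓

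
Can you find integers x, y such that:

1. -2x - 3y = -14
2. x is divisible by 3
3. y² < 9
No

A contradictory subset is {-2x - 3y = -14, x is divisible by 3}. No integer assignment can satisfy these jointly:

  - -2x - 3y = -14: is a linear equation tying the variables together
  - x is divisible by 3: restricts x to multiples of 3

Modular obstruction: writing x = 3x', every remaining term of the linear equation is divisible by 3, so the left side is ≡ 0 (mod 3); but the right side -14 ≡ 1 (mod 3). No integers can satisfy it.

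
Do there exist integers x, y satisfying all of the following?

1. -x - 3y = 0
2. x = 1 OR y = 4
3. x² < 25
No

The full constraint system is jointly infeasible over the integers. Each constraint and what it forces:

  - -x - 3y = 0: is a linear equation tying the variables together
  - x = 1 OR y = 4: forces a choice: either x = 1 or y = 4
  - x² < 25: restricts x to |x| ≤ 4

Split on the disjunction (x = 1 OR y = 4):
  • If x = 1: with x = 1, every remaining term of the linear equation is divisible by 3, so the left side is ≡ 0 (mod 3); but the right side 1 ≡ 1 (mod 3). No integers can satisfy it.
  • If y = 4: the equation forces x = -12, but x² < 25 requires |x| ≤ 4.
Both branches are infeasible, so the system has no integer solution.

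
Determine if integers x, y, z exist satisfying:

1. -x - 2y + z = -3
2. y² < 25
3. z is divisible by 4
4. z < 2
Yes

Take x = 1, y = 1, z = 0. Substituting into each constraint:
  (1) (-1) - 2(1) + 0 = -3 ✓
  (2) y² = (1)² = 1, and 1 < 25 ✓
  (3) 0 = 4 × 0, remainder 0 ✓
  (4) 0 < 2 ✓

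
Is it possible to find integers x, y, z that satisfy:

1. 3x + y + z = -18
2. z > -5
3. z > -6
Yes

Take x = 0, y = -18, z = 0. Substituting into each constraint:
  (1) 3(0) + (-18) + 0 = -18 ✓
  (2) 0 > -5 ✓
  (3) 0 > -6 ✓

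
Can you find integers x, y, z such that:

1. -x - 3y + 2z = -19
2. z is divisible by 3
Yes

Take x = 19, y = 0, z = 0. Substituting into each constraint:
  (1) (-19) - 3(0) + 2(0) = -19 ✓
  (2) 0 = 3 × 0, remainder 0 ✓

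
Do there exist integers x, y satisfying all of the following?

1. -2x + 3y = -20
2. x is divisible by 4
Yes

Take x = 16, y = 4. Substituting into each constraint:
  (1) -2(16) + 3(4) = -20 ✓
  (2) 16 = 4 × 4, remainder 0 ✓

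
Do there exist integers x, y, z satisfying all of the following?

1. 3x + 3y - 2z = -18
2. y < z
Yes

Take x = -5, y = -1, z = 0. Substituting into each constraint:
  (1) 3(-5) + 3(-1) - 2(0) = -18 ✓
  (2) -1 < 0 ✓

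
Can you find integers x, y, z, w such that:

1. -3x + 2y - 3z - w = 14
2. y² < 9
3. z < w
Yes

Take x = -5, y = 0, z = 0, w = 1. Substituting into each constraint:
  (1) -3(-5) + 2(0) - 3(0) + (-1) = 14 ✓
  (2) y² = (0)² = 0, and 0 < 9 ✓
  (3) 0 < 1 ✓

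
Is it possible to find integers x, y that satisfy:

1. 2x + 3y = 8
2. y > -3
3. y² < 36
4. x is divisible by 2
Yes

Take x = -2, y = 4. Substituting into each constraint:
  (1) 2(-2) + 3(4) = 8 ✓
  (2) 4 > -3 ✓
  (3) y² = (4)² = 16, and 16 < 36 ✓
  (4) -2 = 2 × -1, remainder 0 ✓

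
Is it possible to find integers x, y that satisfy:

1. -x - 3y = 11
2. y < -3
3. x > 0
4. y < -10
Yes

Take x = 22, y = -11. Substituting into each constraint:
  (1) (-22) - 3(-11) = 11 ✓
  (2) -11 < -3 ✓
  (3) 22 > 0 ✓
  (4) -11 < -10 ✓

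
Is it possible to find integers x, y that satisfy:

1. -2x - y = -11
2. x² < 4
Yes

Take x = 0, y = 11. Substituting into each constraint:
  (1) -2(0) + (-11) = -11 ✓
  (2) x² = (0)² = 0, and 0 < 4 ✓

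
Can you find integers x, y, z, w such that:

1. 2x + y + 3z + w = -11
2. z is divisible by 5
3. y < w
Yes

Take x = -5, y = -1, z = 0, w = 0. Substituting into each constraint:
  (1) 2(-5) + (-1) + 3(0) + 0 = -11 ✓
  (2) 0 = 5 × 0, remainder 0 ✓
  (3) -1 < 0 ✓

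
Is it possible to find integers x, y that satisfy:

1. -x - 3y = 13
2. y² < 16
Yes

Take x = -13, y = 0. Substituting into each constraint:
  (1) 13 - 3(0) = 13 ✓
  (2) y² = (0)² = 0, and 0 < 16 ✓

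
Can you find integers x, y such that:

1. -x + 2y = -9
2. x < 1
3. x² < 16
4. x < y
No

A contradictory subset is {-x + 2y = -9, x² < 16, x < y}. No integer assignment can satisfy these jointly:

  - -x + 2y = -9: is a linear equation tying the variables together
  - x² < 16: restricts x to |x| ≤ 3
  - x < y: bounds one variable relative to another variable

Propagating the comparison: y > x and x ≥ -3 give y ≥ -2. Range argument: with x ∈ [-3, 3], y ∈ [-2, ∞], the left side of the equation is at least -7, but the right side is -9 < -7. No integer solution exists.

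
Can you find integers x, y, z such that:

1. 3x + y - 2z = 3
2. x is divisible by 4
Yes

Take x = 0, y = 1, z = -1. Substituting into each constraint:
  (1) 3(0) + 1 - 2(-1) = 3 ✓
  (2) 0 = 4 × 0, remainder 0 ✓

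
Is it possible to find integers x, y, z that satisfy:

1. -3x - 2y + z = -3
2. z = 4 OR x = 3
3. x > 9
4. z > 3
Yes

Take x = 11, y = -13, z = 4. Substituting into each constraint:
  (1) -3(11) - 2(-13) + 4 = -3 ✓
  (2) z = 4, target 4 ✓ (first branch holds)
  (3) 11 > 9 ✓
  (4) 4 > 3 ✓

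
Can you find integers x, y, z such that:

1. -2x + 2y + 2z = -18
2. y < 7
Yes

Take x = 0, y = -9, z = 0. Substituting into each constraint:
  (1) -2(0) + 2(-9) + 2(0) = -18 ✓
  (2) -9 < 7 ✓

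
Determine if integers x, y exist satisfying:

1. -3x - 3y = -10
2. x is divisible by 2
No

Even the single constraint (-3x - 3y = -10) is infeasible over the integers.

  - -3x - 3y = -10: every term on the left is divisible by 3, so the LHS ≡ 0 (mod 3), but the RHS -10 is not — no integer solution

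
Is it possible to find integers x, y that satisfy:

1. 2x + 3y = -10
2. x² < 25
Yes

Take x = -2, y = -2. Substituting into each constraint:
  (1) 2(-2) + 3(-2) = -10 ✓
  (2) x² = (-2)² = 4, and 4 < 25 ✓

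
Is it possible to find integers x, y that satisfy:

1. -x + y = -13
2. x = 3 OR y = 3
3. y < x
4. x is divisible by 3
Yes

Take x = 3, y = -10. Substituting into each constraint:
  (1) (-3) + (-10) = -13 ✓
  (2) x = 3, target 3 ✓ (first branch holds)
  (3) -10 < 3 ✓
  (4) 3 = 3 × 1, remainder 0 ✓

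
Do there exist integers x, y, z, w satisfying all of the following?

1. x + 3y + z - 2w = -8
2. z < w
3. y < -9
Yes

Take x = 24, y = -10, z = 0, w = 1. Substituting into each constraint:
  (1) 24 + 3(-10) + 0 - 2(1) = -8 ✓
  (2) 0 < 1 ✓
  (3) -10 < -9 ✓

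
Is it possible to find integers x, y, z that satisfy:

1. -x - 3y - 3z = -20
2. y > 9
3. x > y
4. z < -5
Yes

Take x = 11, y = 10, z = -7. Substituting into each constraint:
  (1) (-11) - 3(10) - 3(-7) = -20 ✓
  (2) 10 > 9 ✓
  (3) 11 > 10 ✓
  (4) -7 < -5 ✓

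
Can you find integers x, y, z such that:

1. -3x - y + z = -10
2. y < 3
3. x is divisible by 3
Yes

Take x = 0, y = 0, z = -10. Substituting into each constraint:
  (1) -3(0) + 0 + (-10) = -10 ✓
  (2) 0 < 3 ✓
  (3) 0 = 3 × 0, remainder 0 ✓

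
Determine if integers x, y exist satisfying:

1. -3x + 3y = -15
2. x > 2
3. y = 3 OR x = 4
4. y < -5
No

A contradictory subset is {-3x + 3y = -15, x > 2, y < -5}. No integer assignment can satisfy these jointly:

  - -3x + 3y = -15: is a linear equation tying the variables together
  - x > 2: bounds one variable relative to a constant
  - y < -5: bounds one variable relative to a constant

Range argument: with x ∈ [3, ∞], y ∈ [−∞, -6], the left side of the equation is at most -27, but the right side is -15 > -27. No integer solution exists.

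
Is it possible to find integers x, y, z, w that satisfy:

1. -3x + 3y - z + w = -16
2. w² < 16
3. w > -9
Yes

Take x = 0, y = 0, z = 16, w = 0. Substituting into each constraint:
  (1) -3(0) + 3(0) + (-16) + 0 = -16 ✓
  (2) w² = (0)² = 0, and 0 < 16 ✓
  (3) 0 > -9 ✓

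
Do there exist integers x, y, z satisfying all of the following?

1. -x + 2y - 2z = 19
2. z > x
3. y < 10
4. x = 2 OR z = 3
Yes

Take x = -7, y = 9, z = 3. Substituting into each constraint:
  (1) 7 + 2(9) - 2(3) = 19 ✓
  (2) 3 > -7 ✓
  (3) 9 < 10 ✓
  (4) z = 3, target 3 ✓ (second branch holds)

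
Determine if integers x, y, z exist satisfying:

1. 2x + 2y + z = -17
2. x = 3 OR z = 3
Yes

Take x = -10, y = 0, z = 3. Substituting into each constraint:
  (1) 2(-10) + 2(0) + 3 = -17 ✓
  (2) z = 3, target 3 ✓ (second branch holds)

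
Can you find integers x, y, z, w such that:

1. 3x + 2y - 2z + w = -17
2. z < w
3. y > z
Yes

Take x = -7, y = 1, z = 0, w = 2. Substituting into each constraint:
  (1) 3(-7) + 2(1) - 2(0) + 2 = -17 ✓
  (2) 0 < 2 ✓
  (3) 1 > 0 ✓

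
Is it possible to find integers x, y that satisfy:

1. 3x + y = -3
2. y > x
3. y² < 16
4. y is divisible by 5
Yes

Take x = -1, y = 0. Substituting into each constraint:
  (1) 3(-1) + 0 = -3 ✓
  (2) 0 > -1 ✓
  (3) y² = (0)² = 0, and 0 < 16 ✓
  (4) 0 = 5 × 0, remainder 0 ✓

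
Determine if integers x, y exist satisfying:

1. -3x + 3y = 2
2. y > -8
No

Even the single constraint (-3x + 3y = 2) is infeasible over the integers.

  - -3x + 3y = 2: every term on the left is divisible by 3, so the LHS ≡ 0 (mod 3), but the RHS 2 is not — no integer solution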